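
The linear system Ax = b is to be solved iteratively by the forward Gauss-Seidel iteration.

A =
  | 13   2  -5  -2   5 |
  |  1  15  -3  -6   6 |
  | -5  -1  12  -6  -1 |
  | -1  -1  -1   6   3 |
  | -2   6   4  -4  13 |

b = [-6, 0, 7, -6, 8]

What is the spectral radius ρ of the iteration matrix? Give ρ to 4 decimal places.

Diagonal D = diag(13, 15, 12, 6, 13); L, U strict lower/upper.
Gauss-Seidel: T = -(D+L)⁻¹U, row 0 first, T[0,3] = -(-2)/(13) = +0.1538; later rows by forward substitution.
  T[0,:] = [+0.0000 -0.1538 +0.3846 +0.1538 -0.3846]
  T[1,:] = [+0.0000 +0.0103 +0.1744 +0.3897 -0.3744]
  T[2,:] = [+0.0000 -0.0632 +0.1748 +0.5966 -0.1081]
  T[3,:] = [+0.0000 -0.0345 +0.1223 +0.1900 -0.6445]
  T[4,:] = [+0.0000 -0.0195 -0.0375 -0.2813 -0.0514]
|eigenvalues of T|: 0.6317, 0.3936, 0.0690, 0.0690, 0.0000.
ρ = 0.6317; 0.6317 < 1, so it converges for any x₀.

0.6317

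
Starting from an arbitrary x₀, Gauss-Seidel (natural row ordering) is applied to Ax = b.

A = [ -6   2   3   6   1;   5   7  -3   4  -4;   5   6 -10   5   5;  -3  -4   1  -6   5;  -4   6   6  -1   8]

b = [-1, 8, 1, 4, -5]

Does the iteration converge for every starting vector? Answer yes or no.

A = D + L + U where D = diag(-6, 7, -10, -6, 8).
Gauss-Seidel: T = -(D+L)⁻¹U, row 0 first, T[0,1] = -(2)/(-6) = +0.3333; later rows by forward substitution.
  T[0,:] = [+0.0000 +0.3333 +0.5000 +1.0000 +0.1667]
  T[1,:] = [+0.0000 -0.2381 +0.0714 -1.2857 +0.4524]
  T[2,:] = [+0.0000 +0.0238 +0.2929 +0.2286 +0.8548]
  T[3,:] = [+0.0000 -0.0040 -0.2488 +0.3952 +0.5909]
  T[4,:] = [+0.0000 +0.3269 -0.0543 +1.3423 -0.8232]
|eigenvalues of T|: 1.5176, 0.6503, 0.6503, 0.0464, 0.0000.
ρ(T) = max|λ| = 1.5176; 1.5176 > 1: divergent.

no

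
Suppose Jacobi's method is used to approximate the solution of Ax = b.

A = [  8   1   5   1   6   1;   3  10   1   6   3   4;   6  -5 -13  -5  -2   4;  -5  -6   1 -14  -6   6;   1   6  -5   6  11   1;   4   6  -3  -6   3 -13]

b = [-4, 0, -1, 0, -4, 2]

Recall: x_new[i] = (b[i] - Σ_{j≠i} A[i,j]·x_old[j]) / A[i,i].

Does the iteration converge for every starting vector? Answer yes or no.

Split A = D + L + U, D = diag(8, 10, -13, -14, 11, -13).
T_J = -D⁻¹(L+U): T[5,0] = -(4)/(-13) = +0.3077; T[5,5] = 0.
  T[0,:] = [+0.0000 -0.1250 -0.6250 -0.1250 -0.7500 -0.1250]
  T[1,:] = [-0.3000 +0.0000 -0.1000 -0.6000 -0.3000 -0.4000]
  T[2,:] = [+0.4615 -0.3846 +0.0000 -0.3846 -0.1538 +0.3077]
  T[3,:] = [-0.3571 -0.4286 +0.0714 +0.0000 -0.4286 +0.4286]
  T[4,:] = [-0.0909 -0.5455 +0.4545 -0.5455 +0.0000 -0.0909]
  T[5,:] = [+0.3077 +0.4615 -0.2308 -0.4615 +0.2308 +0.0000]
moduli |λ_i(T)| = 1.1480, 0.7936, 0.7936, 0.6278, 0.6278, 0.0370.
ρ = 1.1480; 1.1480 > 1 ⇒ diverges.

no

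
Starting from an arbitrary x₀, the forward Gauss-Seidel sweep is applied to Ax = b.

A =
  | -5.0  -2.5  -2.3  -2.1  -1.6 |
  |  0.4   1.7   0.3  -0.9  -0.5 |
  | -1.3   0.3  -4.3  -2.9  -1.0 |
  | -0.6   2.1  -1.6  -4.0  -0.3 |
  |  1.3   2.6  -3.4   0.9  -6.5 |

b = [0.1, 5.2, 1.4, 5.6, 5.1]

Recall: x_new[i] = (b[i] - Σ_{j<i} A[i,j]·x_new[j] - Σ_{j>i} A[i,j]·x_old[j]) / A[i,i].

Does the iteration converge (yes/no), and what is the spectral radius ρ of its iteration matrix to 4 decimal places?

yes, ρ = 0.8411

A = D + L + U where D = diag(-5, 1.7, -4.3, -4, -6.5).
T_GS = -(D+L)⁻¹U: row 0 first, T[0,4] = -(-1.6)/(-5) = -0.3200; later rows by forward substitution.
  T[0,:] = [+0.0000, -0.5000, -0.4600, -0.4200, -0.3200]
  T[1,:] = [+0.0000, +0.1176, -0.0682, +0.6282, +0.3694]
  T[2,:] = [+0.0000, +0.1594, +0.1343, -0.5036, -0.1100]
  T[3,:] = [+0.0000, +0.0730, -0.0205, +0.5943, +0.2110]
  T[4,:] = [+0.0000, -0.1262, -0.1924, +0.5130, +0.1705]
eigenvalue magnitudes: 0.8411, 0.1985, 0.1985, 0.0269, 0.0000.
ρ(T) = max|λ| = 0.8411; 0.8411 < 1: convergent.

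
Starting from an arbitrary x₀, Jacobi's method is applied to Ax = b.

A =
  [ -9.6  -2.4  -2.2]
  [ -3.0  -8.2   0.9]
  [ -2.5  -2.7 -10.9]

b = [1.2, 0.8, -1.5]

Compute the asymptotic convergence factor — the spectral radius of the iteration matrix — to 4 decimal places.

0.3921

Diagonal D = diag(-9.6, -8.2, -10.9); L, U strict lower/upper.
T_J = -D⁻¹(L+U): T[2,0] = -(-2.5)/(-10.9) = -0.2294; T[2,2] = 0.
  T[0,:] = [+0.0000  -0.2500  -0.2292]
  T[1,:] = [-0.3659  +0.0000  +0.1098]
  T[2,:] = [-0.2294  -0.2477  +0.0000]
|λ(T)| sorted: 0.3921, 0.2351, 0.1570.
spectral radius ρ = 0.3921; 0.3921 < 1 ⇒ converges.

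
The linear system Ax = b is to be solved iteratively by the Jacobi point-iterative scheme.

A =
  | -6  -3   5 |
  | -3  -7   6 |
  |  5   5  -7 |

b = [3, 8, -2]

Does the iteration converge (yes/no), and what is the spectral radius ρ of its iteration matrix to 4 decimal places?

Diagonal D = diag(-6, -7, -7); L, U strict lower/upper.
Jacobi: T = -D⁻¹(L+U), T[2,1] = -(5)/(-7) = +0.7143; T[2,2] = 0.
  T[0,:] = [+0.0000 -0.5000 +0.8333]
  T[1,:] = [-0.4286 +0.0000 +0.8571]
  T[2,:] = [+0.7143 +0.7143 +0.0000]
|eigenvalues of T|: 1.3550, 0.8891, 0.4658.
ρ(T) = max|λ| = 1.3550; 1.3550 > 1, so it fails to converge.

no, ρ = 1.3550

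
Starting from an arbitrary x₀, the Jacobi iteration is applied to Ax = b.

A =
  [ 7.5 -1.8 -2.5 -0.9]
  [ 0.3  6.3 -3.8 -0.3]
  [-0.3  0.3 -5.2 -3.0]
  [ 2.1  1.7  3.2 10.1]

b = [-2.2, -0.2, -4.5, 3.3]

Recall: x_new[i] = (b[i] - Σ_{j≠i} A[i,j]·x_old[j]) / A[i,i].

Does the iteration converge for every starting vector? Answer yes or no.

yes

Let D = diag(7.5, 6.3, -5.2, 10.1); L, U the strict triangles.
Jacobi: T = -D⁻¹(L+U), T[0,3] = -(-0.9)/(7.5) = +0.1200; T[0,0] = 0.
  T[0,:] = [+0.0000 +0.2400 +0.3333 +0.1200]
  T[1,:] = [-0.0476 +0.0000 +0.6032 +0.0476]
  T[2,:] = [-0.0577 +0.0577 +0.0000 -0.5769]
  T[3,:] = [-0.2079 -0.1683 -0.3168 +0.0000]
moduli |λ_i(T)| = 0.5979, 0.3382, 0.3382, 0.2843.
ρ(T) = max|λ| = 0.5979; 0.5979 < 1 ⇒ converges.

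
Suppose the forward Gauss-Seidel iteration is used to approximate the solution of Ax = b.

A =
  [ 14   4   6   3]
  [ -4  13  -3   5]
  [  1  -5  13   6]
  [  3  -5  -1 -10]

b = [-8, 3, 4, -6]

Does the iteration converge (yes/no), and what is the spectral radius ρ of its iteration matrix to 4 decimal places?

A = D + L + U where D = diag(14, 13, 13, -10).
T_GS = -(D+L)⁻¹U: row 0 first, T[0,2] = -(6)/(14) = -0.4286; later rows by forward substitution.
  T[0,:] = [+0.0000 -0.2857 -0.4286 -0.2143]
  T[1,:] = [+0.0000 -0.0879 +0.0989 -0.4505]
  T[2,:] = [+0.0000 -0.0118 +0.0710 -0.6183]
  T[3,:] = [+0.0000 -0.0406 -0.1851 +0.2228]
moduli |λ_i(T)| = 0.5152, 0.2333, 0.0760, 0.0000.
ρ = 0.5152; 0.5152 < 1 ⇒ converges.

yes, ρ = 0.5152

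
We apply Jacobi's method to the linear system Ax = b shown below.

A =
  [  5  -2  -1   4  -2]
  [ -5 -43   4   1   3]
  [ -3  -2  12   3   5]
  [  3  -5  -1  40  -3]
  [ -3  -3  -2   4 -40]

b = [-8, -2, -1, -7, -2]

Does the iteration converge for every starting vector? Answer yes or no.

Write A = D+L+U with D = diag(5, -43, 12, 40, -40).
T_J = -D⁻¹(L+U): T[2,4] = -(5)/(12) = -0.4167; T[2,2] = 0.
  T[0,:] = [+0.0000  +0.4000  +0.2000  -0.8000  +0.4000]
  T[1,:] = [-0.1163  +0.0000  +0.0930  +0.0233  +0.0698]
  T[2,:] = [+0.2500  +0.1667  +0.0000  -0.2500  -0.4167]
  T[3,:] = [-0.0750  +0.1250  +0.0250  +0.0000  +0.0750]
  T[4,:] = [-0.0750  -0.0750  -0.0500  +0.1000  +0.0000]
eigenvalue magnitudes: 0.3124, 0.2578, 0.2578, 0.1669, 0.1170.
ρ(T) = max|λ| = 0.3124; 0.3124 < 1: convergent.

yes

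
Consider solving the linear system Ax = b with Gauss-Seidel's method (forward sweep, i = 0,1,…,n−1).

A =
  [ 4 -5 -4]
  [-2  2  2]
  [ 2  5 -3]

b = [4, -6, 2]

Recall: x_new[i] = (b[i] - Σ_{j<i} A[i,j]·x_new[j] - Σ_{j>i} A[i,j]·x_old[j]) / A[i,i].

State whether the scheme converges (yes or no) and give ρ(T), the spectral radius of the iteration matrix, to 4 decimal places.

Let D = diag(4, 2, -3); L, U the strict triangles.
Gauss-Seidel: T = -(D+L)⁻¹U, row 0 first, T[0,1] = -(-5)/(4) = +1.2500; later rows by forward substitution.
  T[0,:] = [+0.0000  +1.2500  +1.0000]
  T[1,:] = [+0.0000  +1.2500  -0.0000]
  T[2,:] = [+0.0000  +2.9167  +0.6667]
|eigenvalues of T|: 1.2500, 0.6667, 0.0000.
ρ = 1.2500; 1.2500 > 1 ⇒ diverges.

no, ρ = 1.2500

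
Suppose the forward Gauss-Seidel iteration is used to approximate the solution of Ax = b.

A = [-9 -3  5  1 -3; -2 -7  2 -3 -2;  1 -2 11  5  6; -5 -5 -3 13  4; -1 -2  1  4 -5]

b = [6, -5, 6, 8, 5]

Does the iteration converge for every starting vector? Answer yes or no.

yes

Split A = D + L + U, D = diag(-9, -7, 11, 13, -5).
Gauss-Seidel: T = -(D+L)⁻¹U, row 0 first, T[0,4] = -(-3)/(-9) = -0.3333; later rows by forward substitution.
  T[0,:] = [+0.0000  -0.3333  +0.5556  +0.1111  -0.3333]
  T[1,:] = [+0.0000  +0.0952  +0.1270  -0.4603  -0.1905]
  T[2,:] = [+0.0000  +0.0476  -0.0274  -0.5483  -0.5498]
  T[3,:] = [+0.0000  -0.0806  +0.2562  -0.2609  -0.6360]
  T[4,:] = [+0.0000  -0.0264  +0.0376  -0.1564  -0.4759]
moduli |λ_i(T)| = 0.5352, 0.2065, 0.2065, 0.1167, 0.0000.
spectral radius ρ = 0.5352; 0.5352 < 1, so it converges for any x₀.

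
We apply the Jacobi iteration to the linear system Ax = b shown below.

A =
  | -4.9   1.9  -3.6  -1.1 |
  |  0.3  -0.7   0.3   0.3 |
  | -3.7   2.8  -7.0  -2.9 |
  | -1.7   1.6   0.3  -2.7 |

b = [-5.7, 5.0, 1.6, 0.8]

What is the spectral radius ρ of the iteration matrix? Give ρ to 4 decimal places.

1.2795

Split A = D + L + U, D = diag(-4.9, -0.7, -7, -2.7).
Jacobi T = -D⁻¹(L+U): T[3,2] = -(0.3)/(-2.7) = +0.1111; T[3,3] = 0.
  T[0,:] = [+0.0000, +0.3878, -0.7347, -0.2245]
  T[1,:] = [+0.4286, +0.0000, +0.4286, +0.4286]
  T[2,:] = [-0.5286, +0.4000, +0.0000, -0.4143]
  T[3,:] = [-0.6296, +0.5926, +0.1111, +0.0000]
|λ(T)| sorted: 1.2795, 0.5322, 0.5322, 0.2782.
ρ(T) = max|λ| = 1.2795; 1.2795 > 1: divergent.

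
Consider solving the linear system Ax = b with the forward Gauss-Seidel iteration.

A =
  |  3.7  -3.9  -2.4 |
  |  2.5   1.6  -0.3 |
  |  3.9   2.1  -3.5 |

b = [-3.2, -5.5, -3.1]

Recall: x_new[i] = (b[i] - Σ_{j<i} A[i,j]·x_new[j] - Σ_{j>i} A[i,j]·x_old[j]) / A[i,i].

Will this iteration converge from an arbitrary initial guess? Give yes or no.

Let D = diag(3.7, 1.6, -3.5); L, U the strict triangles.
T_GS = -(D+L)⁻¹U: row 0 first, T[0,1] = -(-3.9)/(3.7) = +1.0541; later rows by forward substitution.
  T[0,:] = [+0.0000  +1.0541  +0.6486]
  T[1,:] = [+0.0000  -1.6470  -0.8260]
  T[2,:] = [+0.0000  +0.1863  +0.2272]
moduli |λ_i(T)| = 1.5609, 0.1411, 0.0000.
spectral radius ρ = 1.5609; 1.5609 > 1, so it fails to converge.

no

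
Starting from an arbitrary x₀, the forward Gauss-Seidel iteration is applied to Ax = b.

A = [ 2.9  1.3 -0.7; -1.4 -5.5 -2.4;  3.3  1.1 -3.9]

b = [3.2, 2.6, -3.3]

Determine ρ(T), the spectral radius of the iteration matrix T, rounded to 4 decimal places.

Write A = D+L+U with D = diag(2.9, -5.5, -3.9).
GS T = -(D+L)⁻¹U: row 0 first, T[0,2] = -(-0.7)/(2.9) = +0.2414; later rows by forward substitution.
  T[0,:] = [+0.0000  -0.4483  +0.2414]
  T[1,:] = [+0.0000  +0.1141  -0.4978]
  T[2,:] = [+0.0000  -0.3471  +0.0638]
eigenvalue magnitudes: 0.5054, 0.3275, 0.0000.
ρ(T) = max|λ| = 0.5054; 0.5054 < 1, so it converges for any x₀.

0.5054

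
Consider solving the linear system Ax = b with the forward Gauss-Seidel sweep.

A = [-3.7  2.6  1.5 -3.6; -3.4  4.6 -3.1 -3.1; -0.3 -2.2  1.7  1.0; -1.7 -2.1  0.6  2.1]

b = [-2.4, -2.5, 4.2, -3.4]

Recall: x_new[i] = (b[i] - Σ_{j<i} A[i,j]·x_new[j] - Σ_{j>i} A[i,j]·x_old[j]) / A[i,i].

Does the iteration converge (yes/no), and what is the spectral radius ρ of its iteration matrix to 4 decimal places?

Write A = D+L+U with D = diag(-3.7, 4.6, 1.7, 2.1).
GS T = -(D+L)⁻¹U: row 0 first, T[0,1] = -(2.6)/(-3.7) = +0.7027; later rows by forward substitution.
  T[0,:] = [+0.0000, +0.7027, +0.4054, -0.9730]
  T[1,:] = [+0.0000, +0.5194, +0.9736, -0.0452]
  T[2,:] = [+0.0000, +0.7962, +1.3314, -0.8185]
  T[3,:] = [+0.0000, +0.8608, +0.9213, -0.5990]
|λ(T)| sorted: 1.4211, 0.4919, 0.3226, 0.0000.
ρ(T) = max|λ| = 1.4211; 1.4211 > 1 ⇒ diverges.

no, ρ = 1.4211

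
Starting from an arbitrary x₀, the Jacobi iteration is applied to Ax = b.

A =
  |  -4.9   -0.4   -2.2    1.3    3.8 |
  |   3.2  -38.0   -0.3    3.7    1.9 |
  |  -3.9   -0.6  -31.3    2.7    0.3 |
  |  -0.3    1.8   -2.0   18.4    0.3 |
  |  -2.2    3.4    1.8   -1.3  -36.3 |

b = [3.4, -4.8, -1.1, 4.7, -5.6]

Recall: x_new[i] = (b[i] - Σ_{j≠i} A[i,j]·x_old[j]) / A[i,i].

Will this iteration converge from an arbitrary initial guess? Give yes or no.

Let D = diag(-4.9, -38, -31.3, 18.4, -36.3); L, U the strict triangles.
T_J = -D⁻¹(L+U): T[1,3] = -(3.7)/(-38) = +0.0974; T[1,1] = 0.
  T[0,:] = [+0.0000, -0.0816, -0.4490, +0.2653, +0.7755]
  T[1,:] = [+0.0842, +0.0000, -0.0079, +0.0974, +0.0500]
  T[2,:] = [-0.1246, -0.0192, +0.0000, +0.0863, +0.0096]
  T[3,:] = [+0.0163, -0.0978, +0.1087, +0.0000, -0.0163]
  T[4,:] = [-0.0606, +0.0937, +0.0496, -0.0358, +0.0000]
eigenvalue magnitudes: 0.2533, 0.1827, 0.1827, 0.1564, 0.1564.
ρ(T) = max|λ| = 0.2533; 0.2533 < 1: convergent.

yes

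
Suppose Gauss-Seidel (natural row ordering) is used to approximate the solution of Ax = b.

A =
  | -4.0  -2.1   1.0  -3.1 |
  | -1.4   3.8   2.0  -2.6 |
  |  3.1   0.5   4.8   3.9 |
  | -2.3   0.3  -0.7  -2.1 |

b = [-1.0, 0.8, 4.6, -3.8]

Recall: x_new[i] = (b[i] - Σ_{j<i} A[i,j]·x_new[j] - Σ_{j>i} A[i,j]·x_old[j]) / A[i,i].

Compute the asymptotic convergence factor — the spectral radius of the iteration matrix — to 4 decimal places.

Write A = D+L+U with D = diag(-4, 3.8, 4.8, -2.1).
T_GS = -(D+L)⁻¹U: row 0 first, T[0,1] = -(-2.1)/(-4) = -0.5250; later rows by forward substitution.
  T[0,:] = [+0.0000  -0.5250  +0.2500  -0.7750]
  T[1,:] = [+0.0000  -0.1934  -0.4342  +0.3987]
  T[2,:] = [+0.0000  +0.3592  -0.1162  -0.3535]
  T[3,:] = [+0.0000  +0.4276  -0.2971  +1.0236]
|eigenvalues of T|: 1.2190, 0.4491, 0.4491, 0.0000.
ρ = 1.2190; 1.2190 > 1: divergent.

1.2190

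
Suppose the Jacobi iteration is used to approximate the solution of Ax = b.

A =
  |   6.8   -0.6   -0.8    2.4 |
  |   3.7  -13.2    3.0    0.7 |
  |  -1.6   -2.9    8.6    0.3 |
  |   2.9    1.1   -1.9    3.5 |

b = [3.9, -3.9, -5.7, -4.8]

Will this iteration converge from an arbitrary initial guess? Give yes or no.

Split A = D + L + U, D = diag(6.8, -13.2, 8.6, 3.5).
Jacobi: T = -D⁻¹(L+U), T[2,0] = -(-1.6)/(8.6) = +0.1860; T[2,2] = 0.
  T[0,:] = [+0.0000  +0.0882  +0.1176  -0.3529]
  T[1,:] = [+0.2803  +0.0000  +0.2273  +0.0530]
  T[2,:] = [+0.1860  +0.3372  +0.0000  -0.0349]
  T[3,:] = [-0.8286  -0.3143  +0.5429  +0.0000]
moduli |λ_i(T)| = 0.5511, 0.4484, 0.4484, 0.3189.
spectral radius ρ = 0.5511; 0.5511 < 1 ⇒ converges.

yes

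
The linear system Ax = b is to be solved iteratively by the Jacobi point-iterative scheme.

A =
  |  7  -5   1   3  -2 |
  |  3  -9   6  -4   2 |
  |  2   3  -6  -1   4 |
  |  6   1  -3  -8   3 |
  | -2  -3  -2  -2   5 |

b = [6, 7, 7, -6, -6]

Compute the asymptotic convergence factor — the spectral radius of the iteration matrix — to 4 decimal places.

Write A = D+L+U with D = diag(7, -9, -6, -8, 5).
T_J = -D⁻¹(L+U): T[3,4] = -(3)/(-8) = +0.3750; T[3,3] = 0.
  T[0,:] = [+0.0000 +0.7143 -0.1429 -0.4286 +0.2857]
  T[1,:] = [+0.3333 +0.0000 +0.6667 -0.4444 +0.2222]
  T[2,:] = [+0.3333 +0.5000 +0.0000 -0.1667 +0.6667]
  T[3,:] = [+0.7500 +0.1250 -0.3750 +0.0000 +0.3750]
  T[4,:] = [+0.4000 +0.6000 +0.4000 +0.4000 +0.0000]
|eigenvalues of T|: 1.1549, 0.7574, 0.7574, 0.5508, 0.5508.
ρ(T) = max|λ| = 1.1549; 1.1549 > 1 ⇒ diverges.

1.1549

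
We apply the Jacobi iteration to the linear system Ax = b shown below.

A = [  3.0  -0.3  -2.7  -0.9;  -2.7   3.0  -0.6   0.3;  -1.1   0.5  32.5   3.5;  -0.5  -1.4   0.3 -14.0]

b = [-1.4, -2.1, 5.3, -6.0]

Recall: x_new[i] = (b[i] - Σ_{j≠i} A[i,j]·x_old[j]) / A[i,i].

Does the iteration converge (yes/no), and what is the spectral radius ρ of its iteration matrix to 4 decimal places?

yes, ρ = 0.4703

Split A = D + L + U, D = diag(3, 3, 32.5, -14).
Jacobi T = -D⁻¹(L+U): T[0,3] = -(-0.9)/(3) = +0.3000; T[0,0] = 0.
  T[0,:] = [+0.0000 +0.1000 +0.9000 +0.3000]
  T[1,:] = [+0.9000 +0.0000 +0.2000 -0.1000]
  T[2,:] = [+0.0338 -0.0154 +0.0000 -0.1077]
  T[3,:] = [-0.0357 -0.1000 +0.0214 +0.0000]
|roots of det(T-λI)|: 0.4703, 0.3098, 0.2390, 0.2390.
ρ = 0.4703; 0.4703 < 1 ⇒ converges.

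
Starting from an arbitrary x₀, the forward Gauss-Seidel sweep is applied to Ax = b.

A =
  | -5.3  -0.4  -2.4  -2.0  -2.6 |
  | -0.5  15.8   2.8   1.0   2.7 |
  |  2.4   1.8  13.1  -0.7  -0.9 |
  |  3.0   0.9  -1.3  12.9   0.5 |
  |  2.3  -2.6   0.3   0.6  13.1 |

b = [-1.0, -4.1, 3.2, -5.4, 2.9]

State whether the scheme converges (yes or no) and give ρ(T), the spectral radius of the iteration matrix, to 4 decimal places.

yes, ρ = 0.2592

Write A = D+L+U with D = diag(-5.3, 15.8, 13.1, 12.9, 13.1).
T_GS = -(D+L)⁻¹U: row 0 first, T[0,3] = -(-2)/(-5.3) = -0.3774; later rows by forward substitution.
  T[0,:] = [+0.0000  -0.0755  -0.4528  -0.3774  -0.4906]
  T[1,:] = [+0.0000  -0.0024  -0.1915  -0.0752  -0.1864]
  T[2,:] = [+0.0000  +0.0142  +0.1093  +0.1329  +0.1842]
  T[3,:] = [+0.0000  +0.0191  +0.1297  +0.1064  +0.1069]
  T[4,:] = [+0.0000  +0.0116  +0.0330  +0.0434  +0.0400]
eigenvalue magnitudes: 0.2592, 0.0351, 0.0231, 0.0231, 0.0000.
ρ = 0.2592; 0.2592 < 1, so it converges for any x₀.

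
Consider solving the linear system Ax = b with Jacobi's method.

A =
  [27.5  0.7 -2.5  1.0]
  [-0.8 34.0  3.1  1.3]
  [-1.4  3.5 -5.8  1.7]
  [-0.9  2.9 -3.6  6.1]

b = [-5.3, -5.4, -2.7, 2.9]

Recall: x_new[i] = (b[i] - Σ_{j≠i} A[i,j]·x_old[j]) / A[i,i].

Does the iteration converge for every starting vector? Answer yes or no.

yes

Diagonal D = diag(27.5, 34, -5.8, 6.1); L, U strict lower/upper.
T_J = -D⁻¹(L+U): T[1,3] = -(1.3)/(34) = -0.0382; T[1,1] = 0.
  T[0,:] = [+0.0000, -0.0255, +0.0909, -0.0364]
  T[1,:] = [+0.0235, +0.0000, -0.0912, -0.0382]
  T[2,:] = [-0.2414, +0.6034, +0.0000, +0.2931]
  T[3,:] = [+0.1475, -0.4754, +0.5902, +0.0000]
|roots of det(T-λI)|: 0.3628, 0.2564, 0.1352, 0.0288.
ρ(T) = max|λ| = 0.3628; 0.3628 < 1: convergent.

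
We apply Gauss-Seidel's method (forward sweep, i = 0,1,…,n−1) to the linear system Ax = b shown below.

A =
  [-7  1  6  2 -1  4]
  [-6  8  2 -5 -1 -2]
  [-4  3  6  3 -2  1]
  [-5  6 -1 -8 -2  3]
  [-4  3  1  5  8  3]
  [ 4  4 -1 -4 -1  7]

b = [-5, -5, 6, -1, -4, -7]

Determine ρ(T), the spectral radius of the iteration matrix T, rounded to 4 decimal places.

Diagonal D = diag(-7, 8, 6, -8, 8, 7); L, U strict lower/upper.
Gauss-Seidel: T = -(D+L)⁻¹U, row 0 first, T[0,5] = -(4)/(-7) = +0.5714; later rows by forward substitution.
  T[0,:] = [+0.0000, +0.1429, +0.8571, +0.2857, -0.1429, +0.5714]
  T[1,:] = [+0.0000, +0.1071, +0.3929, +0.8393, +0.0179, +0.6786]
  T[2,:] = [+0.0000, +0.0417, +0.3750, -0.7292, +0.2292, -0.1250]
  T[3,:] = [+0.0000, -0.0141, -0.2879, +0.5420, -0.1760, +0.5424]
  T[4,:] = [+0.0000, +0.0349, +0.4143, -0.4195, +0.0032, -0.6671]
  T[5,:] = [+0.0000, -0.1400, -0.7661, -0.4972, +0.0041, -0.5175]
moduli |λ_i(T)| = 1.1575, 0.5985, 0.5985, 0.1191, 0.0194, 0.0000.
ρ(T) = max|λ| = 1.1575; 1.1575 > 1: divergent.

1.1575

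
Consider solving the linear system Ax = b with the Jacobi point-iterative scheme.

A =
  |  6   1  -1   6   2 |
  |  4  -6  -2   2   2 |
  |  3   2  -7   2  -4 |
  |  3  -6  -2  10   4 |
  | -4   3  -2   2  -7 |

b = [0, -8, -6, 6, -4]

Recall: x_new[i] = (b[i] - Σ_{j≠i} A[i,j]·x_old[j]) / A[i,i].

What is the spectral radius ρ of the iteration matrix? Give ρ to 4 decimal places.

1.1297

Let D = diag(6, -6, -7, 10, -7); L, U the strict triangles.
Jacobi: T = -D⁻¹(L+U), T[1,0] = -(4)/(-6) = +0.6667; T[1,1] = 0.
  T[0,:] = [+0.0000  -0.1667  +0.1667  -1.0000  -0.3333]
  T[1,:] = [+0.6667  +0.0000  -0.3333  +0.3333  +0.3333]
  T[2,:] = [+0.4286  +0.2857  +0.0000  +0.2857  -0.5714]
  T[3,:] = [-0.3000  +0.6000  +0.2000  +0.0000  -0.4000]
  T[4,:] = [-0.5714  +0.4286  -0.2857  +0.2857  +0.0000]
moduli |λ_i(T)| = 1.1297, 0.6654, 0.6654, 0.6564, 0.3446.
spectral radius ρ = 1.1297; 1.1297 > 1 ⇒ diverges.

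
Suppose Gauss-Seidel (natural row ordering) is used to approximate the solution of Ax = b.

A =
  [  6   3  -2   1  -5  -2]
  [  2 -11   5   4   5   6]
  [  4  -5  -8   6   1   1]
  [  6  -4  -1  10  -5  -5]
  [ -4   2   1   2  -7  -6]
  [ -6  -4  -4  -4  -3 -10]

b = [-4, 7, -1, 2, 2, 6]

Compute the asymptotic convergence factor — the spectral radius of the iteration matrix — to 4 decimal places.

Let D = diag(6, -11, -8, 10, -7, -10); L, U the strict triangles.
GS T = -(D+L)⁻¹U: row 0 first, T[0,4] = -(-5)/(6) = +0.8333; later rows by forward substitution.
  T[0,:] = [+0.0000  -0.5000  +0.3333  -0.1667  +0.8333  +0.3333]
  T[1,:] = [+0.0000  -0.0909  +0.5152  +0.3333  +0.6061  +0.6061]
  T[2,:] = [+0.0000  -0.1932  -0.1553  +0.4583  +0.1629  -0.0871]
  T[3,:] = [+0.0000  +0.2443  -0.0095  +0.2792  +0.2587  +0.5337]
  T[4,:] = [+0.0000  +0.3019  -0.0682  +0.3357  -0.2058  -0.7344]
  T[5,:] = [+0.0000  +0.2253  -0.3197  -0.4290  -0.8493  -0.4007]
eigenvalue magnitudes: 1.2944, 0.5394, 0.5394, 0.3411, 0.3411, 0.0000.
ρ = 1.2944; 1.2944 > 1: divergent.

1.2944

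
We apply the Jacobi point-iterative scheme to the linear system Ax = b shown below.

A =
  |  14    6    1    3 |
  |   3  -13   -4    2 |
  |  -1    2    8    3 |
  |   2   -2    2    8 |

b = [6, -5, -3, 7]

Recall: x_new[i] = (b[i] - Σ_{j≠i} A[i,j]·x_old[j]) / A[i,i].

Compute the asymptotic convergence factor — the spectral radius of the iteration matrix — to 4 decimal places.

0.5710

Let D = diag(14, -13, 8, 8); L, U the strict triangles.
Jacobi: T = -D⁻¹(L+U), T[3,2] = -(2)/(8) = -0.2500; T[3,3] = 0.
  T[0,:] = [+0.0000 -0.4286 -0.0714 -0.2143]
  T[1,:] = [+0.2308 +0.0000 -0.3077 +0.1538]
  T[2,:] = [+0.1250 -0.2500 +0.0000 -0.3750]
  T[3,:] = [-0.2500 +0.2500 -0.2500 +0.0000]
|roots of det(T-λI)|: 0.5710, 0.3620, 0.3091, 0.3091.
spectral radius ρ = 0.5710; 0.5710 < 1: convergent.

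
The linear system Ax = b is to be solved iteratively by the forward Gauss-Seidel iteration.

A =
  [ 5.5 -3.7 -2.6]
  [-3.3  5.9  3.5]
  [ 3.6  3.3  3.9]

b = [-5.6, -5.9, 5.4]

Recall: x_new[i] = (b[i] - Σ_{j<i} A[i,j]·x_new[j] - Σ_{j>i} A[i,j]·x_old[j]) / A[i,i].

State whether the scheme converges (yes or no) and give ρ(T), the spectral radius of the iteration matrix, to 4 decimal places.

yes, ρ = 0.7257

A = D + L + U where D = diag(5.5, 5.9, 3.9).
GS T = -(D+L)⁻¹U: row 0 first, T[0,1] = -(-3.7)/(5.5) = +0.6727; later rows by forward substitution.
  T[0,:] = [+0.0000, +0.6727, +0.4727]
  T[1,:] = [+0.0000, +0.3763, -0.3288]
  T[2,:] = [+0.0000, -0.9394, -0.1581]
|eigenvalues of T|: 0.7257, 0.5076, 0.0000.
spectral radius ρ = 0.7257; 0.7257 < 1 ⇒ converges.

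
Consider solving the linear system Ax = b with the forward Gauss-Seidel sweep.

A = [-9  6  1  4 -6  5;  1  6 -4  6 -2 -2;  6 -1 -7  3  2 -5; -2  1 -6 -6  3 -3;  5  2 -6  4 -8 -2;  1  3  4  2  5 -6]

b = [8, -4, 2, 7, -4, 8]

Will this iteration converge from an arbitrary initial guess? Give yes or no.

no

A = D + L + U where D = diag(-9, 6, -7, -6, -8, -6).
Gauss-Seidel: T = -(D+L)⁻¹U, row 0 first, T[0,2] = -(1)/(-9) = +0.1111; later rows by forward substitution.
  T[0,:] = [+0.0000 +0.6667 +0.1111 +0.4444 -0.6667 +0.5556]
  T[1,:] = [+0.0000 -0.1111 +0.6481 -1.0741 +0.4444 +0.2407]
  T[2,:] = [+0.0000 +0.5873 +0.0026 +0.9630 -0.3492 -0.2725]
  T[3,:] = [+0.0000 -0.8280 +0.0683 -1.2901 +1.1455 -0.3726]
  T[4,:] = [+0.0000 -0.4656 +0.2637 -1.3580 +0.5291 +0.1755]
  T[5,:] = [+0.0000 -0.2169 +0.5869 -1.3827 +0.7011 +0.0534]
eigenvalue magnitudes: 1.1965, 0.4843, 0.2323, 0.1717, 0.1717, 0.0000.
spectral radius ρ = 1.1965; 1.1965 > 1, so it fails to converge.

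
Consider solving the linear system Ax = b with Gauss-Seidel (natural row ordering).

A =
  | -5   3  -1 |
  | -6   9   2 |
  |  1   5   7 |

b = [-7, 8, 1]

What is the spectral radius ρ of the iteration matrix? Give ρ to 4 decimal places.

A = D + L + U where D = diag(-5, 9, 7).
GS T = -(D+L)⁻¹U: row 0 first, T[0,1] = -(3)/(-5) = +0.6000; later rows by forward substitution.
  T[0,:] = [+0.0000 +0.6000 -0.2000]
  T[1,:] = [+0.0000 +0.4000 -0.3556]
  T[2,:] = [+0.0000 -0.3714 +0.2825]
|λ(T)| sorted: 0.7094, 0.0269, 0.0000.
spectral radius ρ = 0.7094; 0.7094 < 1: convergent.

0.7094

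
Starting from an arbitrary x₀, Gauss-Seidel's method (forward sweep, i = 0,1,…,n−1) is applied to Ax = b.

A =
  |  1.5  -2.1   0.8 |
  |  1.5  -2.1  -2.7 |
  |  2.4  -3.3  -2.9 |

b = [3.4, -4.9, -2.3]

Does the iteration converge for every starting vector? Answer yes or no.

no

Let D = diag(1.5, -2.1, -2.9); L, U the strict triangles.
Gauss-Seidel: T = -(D+L)⁻¹U, row 0 first, T[0,2] = -(0.8)/(1.5) = -0.5333; later rows by forward substitution.
  T[0,:] = [+0.0000 +1.4000 -0.5333]
  T[1,:] = [+0.0000 +1.0000 -1.6667]
  T[2,:] = [+0.0000 +0.0207 +1.4552]
|eigenvalues of T|: 1.3592, 1.0960, 0.0000.
ρ = 1.3592; 1.3592 > 1: divergent.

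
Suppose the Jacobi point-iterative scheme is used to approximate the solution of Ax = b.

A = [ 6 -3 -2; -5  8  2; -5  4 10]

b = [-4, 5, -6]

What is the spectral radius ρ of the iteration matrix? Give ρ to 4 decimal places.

0.8648

Diagonal D = diag(6, 8, 10); L, U strict lower/upper.
Jacobi: T = -D⁻¹(L+U), T[2,0] = -(-5)/(10) = +0.5000; T[2,2] = 0.
  T[0,:] = [+0.0000 +0.5000 +0.3333]
  T[1,:] = [+0.6250 +0.0000 -0.2500]
  T[2,:] = [+0.5000 -0.4000 +0.0000]
|roots of det(T-λI)|: 0.8648, 0.5677, 0.2971.
ρ = 0.8648; 0.8648 < 1, so it converges for any x₀.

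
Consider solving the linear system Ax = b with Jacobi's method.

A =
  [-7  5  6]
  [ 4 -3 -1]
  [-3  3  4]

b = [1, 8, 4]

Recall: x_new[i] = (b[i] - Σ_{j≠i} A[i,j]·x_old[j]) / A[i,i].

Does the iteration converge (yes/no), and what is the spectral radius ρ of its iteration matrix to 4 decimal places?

Let D = diag(-7, -3, 4); L, U the strict triangles.
T_J = -D⁻¹(L+U): T[0,1] = -(5)/(-7) = +0.7143; T[0,0] = 0.
  T[0,:] = [+0.0000  +0.7143  +0.8571]
  T[1,:] = [+1.3333  +0.0000  -0.3333]
  T[2,:] = [+0.7500  -0.7500  +0.0000]
|λ(T)| sorted: 1.5812, 0.8093, 0.8093.
ρ(T) = max|λ| = 1.5812; 1.5812 > 1, so it fails to converge.

no, ρ = 1.5812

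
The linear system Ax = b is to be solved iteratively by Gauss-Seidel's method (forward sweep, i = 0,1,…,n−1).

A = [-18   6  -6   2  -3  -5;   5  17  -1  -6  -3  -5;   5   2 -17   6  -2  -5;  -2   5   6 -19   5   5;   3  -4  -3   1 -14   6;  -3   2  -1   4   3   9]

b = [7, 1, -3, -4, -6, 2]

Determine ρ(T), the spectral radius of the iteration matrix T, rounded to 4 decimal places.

Write A = D+L+U with D = diag(-18, 17, -17, -19, -14, 9).
Gauss-Seidel: T = -(D+L)⁻¹U, row 0 first, T[0,5] = -(-5)/(-18) = -0.2778; later rows by forward substitution.
  T[0,:] = [+0.0000  +0.3333  -0.3333  +0.1111  -0.1667  -0.2778]
  T[1,:] = [+0.0000  -0.0980  +0.1569  +0.3203  +0.2255  +0.3758]
  T[2,:] = [+0.0000  +0.0865  -0.0796  +0.4233  -0.1401  -0.3316]
  T[3,:] = [+0.0000  -0.0336  +0.0512  +0.2063  +0.2958  +0.2866]
  T[4,:] = [+0.0000  +0.0785  -0.0955  -0.1437  -0.0490  +0.3532]
  T[5,:] = [+0.0000  +0.1313  -0.1457  -0.0309  -0.2364  -0.4581]
eigenvalue magnitudes: 0.5585, 0.1848, 0.1848, 0.1696, 0.0804, 0.0000.
spectral radius ρ = 0.5585; 0.5585 < 1 ⇒ converges.

0.5585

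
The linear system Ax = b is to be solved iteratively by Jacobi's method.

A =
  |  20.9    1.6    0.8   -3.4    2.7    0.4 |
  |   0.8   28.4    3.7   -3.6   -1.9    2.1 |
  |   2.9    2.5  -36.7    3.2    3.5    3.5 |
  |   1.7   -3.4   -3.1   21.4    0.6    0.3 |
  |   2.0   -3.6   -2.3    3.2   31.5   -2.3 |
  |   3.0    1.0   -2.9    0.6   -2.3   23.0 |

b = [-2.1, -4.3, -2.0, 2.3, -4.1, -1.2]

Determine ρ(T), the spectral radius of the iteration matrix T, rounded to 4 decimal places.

0.2123

Split A = D + L + U, D = diag(20.9, 28.4, -36.7, 21.4, 31.5, 23).
Jacobi: T = -D⁻¹(L+U), T[5,1] = -(1)/(23) = -0.0435; T[5,5] = 0.
  T[0,:] = [+0.0000, -0.0766, -0.0383, +0.1627, -0.1292, -0.0191]
  T[1,:] = [-0.0282, +0.0000, -0.1303, +0.1268, +0.0669, -0.0739]
  T[2,:] = [+0.0790, +0.0681, +0.0000, +0.0872, +0.0954, +0.0954]
  T[3,:] = [-0.0794, +0.1589, +0.1449, +0.0000, -0.0280, -0.0140]
  T[4,:] = [-0.0635, +0.1143, +0.0730, -0.1016, +0.0000, +0.0730]
  T[5,:] = [-0.1304, -0.0435, +0.1261, -0.0261, +0.1000, +0.0000]
eigenvalue magnitudes: 0.2123, 0.1734, 0.1657, 0.1657, 0.1538, 0.1538.
ρ(T) = max|λ| = 0.2123; 0.2123 < 1, so it converges for any x₀.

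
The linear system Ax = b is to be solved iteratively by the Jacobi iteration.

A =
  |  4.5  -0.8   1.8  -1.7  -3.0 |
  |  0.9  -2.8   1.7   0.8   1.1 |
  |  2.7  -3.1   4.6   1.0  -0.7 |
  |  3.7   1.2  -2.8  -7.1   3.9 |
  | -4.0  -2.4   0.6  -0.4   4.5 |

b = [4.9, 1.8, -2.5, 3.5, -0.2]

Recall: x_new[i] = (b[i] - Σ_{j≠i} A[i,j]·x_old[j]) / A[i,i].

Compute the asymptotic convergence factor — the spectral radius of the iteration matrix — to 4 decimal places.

A = D + L + U where D = diag(4.5, -2.8, 4.6, -7.1, 4.5).
Jacobi: T = -D⁻¹(L+U), T[0,2] = -(1.8)/(4.5) = -0.4000; T[0,0] = 0.
  T[0,:] = [+0.0000 +0.1778 -0.4000 +0.3778 +0.6667]
  T[1,:] = [+0.3214 +0.0000 +0.6071 +0.2857 +0.3929]
  T[2,:] = [-0.5870 +0.6739 +0.0000 -0.2174 +0.1522]
  T[3,:] = [+0.5211 +0.1690 -0.3944 +0.0000 +0.5493]
  T[4,:] = [+0.8889 +0.5333 -0.1333 +0.0889 +0.0000]
eigenvalue magnitudes: 1.2816, 0.8569, 0.8569, 0.7433, 0.3238.
ρ(T) = max|λ| = 1.2816; 1.2816 > 1, so it fails to converge.

1.2816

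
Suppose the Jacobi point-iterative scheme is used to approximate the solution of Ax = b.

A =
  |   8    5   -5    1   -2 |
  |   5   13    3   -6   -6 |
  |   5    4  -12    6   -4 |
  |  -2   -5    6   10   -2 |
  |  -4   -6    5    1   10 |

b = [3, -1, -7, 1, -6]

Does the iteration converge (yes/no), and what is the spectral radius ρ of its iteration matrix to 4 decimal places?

Let D = diag(8, 13, -12, 10, 10); L, U the strict triangles.
Jacobi: T = -D⁻¹(L+U), T[2,4] = -(-4)/(-12) = -0.3333; T[2,2] = 0.
  T[0,:] = [+0.0000, -0.6250, +0.6250, -0.1250, +0.2500]
  T[1,:] = [-0.3846, +0.0000, -0.2308, +0.4615, +0.4615]
  T[2,:] = [+0.4167, +0.3333, +0.0000, +0.5000, -0.3333]
  T[3,:] = [+0.2000, +0.5000, -0.6000, +0.0000, +0.2000]
  T[4,:] = [+0.4000, +0.6000, -0.5000, -0.1000, +0.0000]
eigenvalue magnitudes: 1.1767, 0.5738, 0.3471, 0.3471, 0.1403.
spectral radius ρ = 1.1767; 1.1767 > 1 ⇒ diverges.

no, ρ = 1.1767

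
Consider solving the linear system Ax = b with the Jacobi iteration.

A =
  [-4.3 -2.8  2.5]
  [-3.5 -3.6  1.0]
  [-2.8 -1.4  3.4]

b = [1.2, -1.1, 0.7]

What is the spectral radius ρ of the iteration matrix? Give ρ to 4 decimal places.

1.2387

A = D + L + U where D = diag(-4.3, -3.6, 3.4).
T_J = -D⁻¹(L+U): T[2,0] = -(-2.8)/(3.4) = +0.8235; T[2,2] = 0.
  T[0,:] = [+0.0000  -0.6512  +0.5814]
  T[1,:] = [-0.9722  +0.0000  +0.2778]
  T[2,:] = [+0.8235  +0.4118  +0.0000]
|roots of det(T-λI)|: 1.2387, 0.8940, 0.3447.
ρ(T) = max|λ| = 1.2387; 1.2387 > 1 ⇒ diverges.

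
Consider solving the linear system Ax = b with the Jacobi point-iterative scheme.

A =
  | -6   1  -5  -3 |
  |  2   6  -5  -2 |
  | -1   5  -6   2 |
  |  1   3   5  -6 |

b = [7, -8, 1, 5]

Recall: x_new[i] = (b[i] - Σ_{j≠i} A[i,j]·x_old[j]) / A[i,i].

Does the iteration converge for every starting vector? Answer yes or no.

A = D + L + U where D = diag(-6, 6, -6, -6).
T_J = -D⁻¹(L+U): T[1,3] = -(-2)/(6) = +0.3333; T[1,1] = 0.
  T[0,:] = [+0.0000  +0.1667  -0.8333  -0.5000]
  T[1,:] = [-0.3333  +0.0000  +0.8333  +0.3333]
  T[2,:] = [-0.1667  +0.8333  +0.0000  +0.3333]
  T[3,:] = [+0.1667  +0.5000  +0.8333  +0.0000]
|λ(T)| sorted: 1.3331, 0.7665, 0.4515, 0.4515.
spectral radius ρ = 1.3331; 1.3331 > 1: divergent.

no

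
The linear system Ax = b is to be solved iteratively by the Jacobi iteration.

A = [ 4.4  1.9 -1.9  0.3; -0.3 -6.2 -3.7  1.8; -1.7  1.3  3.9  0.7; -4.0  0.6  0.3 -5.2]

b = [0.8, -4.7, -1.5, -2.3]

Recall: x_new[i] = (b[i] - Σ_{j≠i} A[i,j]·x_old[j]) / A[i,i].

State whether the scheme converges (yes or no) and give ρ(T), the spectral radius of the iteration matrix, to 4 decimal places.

Let D = diag(4.4, -6.2, 3.9, -5.2); L, U the strict triangles.
T_J = -D⁻¹(L+U): T[2,3] = -(0.7)/(3.9) = -0.1795; T[2,2] = 0.
  T[0,:] = [+0.0000, -0.4318, +0.4318, -0.0682]
  T[1,:] = [-0.0484, +0.0000, -0.5968, +0.2903]
  T[2,:] = [+0.4359, -0.3333, +0.0000, -0.1795]
  T[3,:] = [-0.7692, +0.1154, +0.0577, +0.0000]
|roots of det(T-λI)|: 0.9209, 0.4161, 0.4161, 0.3166.
ρ = 0.9209; 0.9209 < 1 ⇒ converges.

yes, ρ = 0.9209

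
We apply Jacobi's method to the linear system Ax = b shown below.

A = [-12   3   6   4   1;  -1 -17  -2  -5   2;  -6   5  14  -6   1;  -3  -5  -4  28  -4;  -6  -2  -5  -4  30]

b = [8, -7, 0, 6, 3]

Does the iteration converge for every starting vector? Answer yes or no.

Diagonal D = diag(-12, -17, 14, 28, 30); L, U strict lower/upper.
Jacobi T = -D⁻¹(L+U): T[1,3] = -(-5)/(-17) = -0.2941; T[1,1] = 0.
  T[0,:] = [+0.0000 +0.2500 +0.5000 +0.3333 +0.0833]
  T[1,:] = [-0.0588 +0.0000 -0.1176 -0.2941 +0.1176]
  T[2,:] = [+0.4286 -0.3571 +0.0000 +0.4286 -0.0714]
  T[3,:] = [+0.1071 +0.1786 +0.1429 +0.0000 +0.1429]
  T[4,:] = [+0.2000 +0.0667 +0.1667 +0.1333 +0.0000]
|eigenvalues of T|: 0.6499, 0.4870, 0.1411, 0.1411, 0.1158.
ρ = 0.6499; 0.6499 < 1: convergent.

yes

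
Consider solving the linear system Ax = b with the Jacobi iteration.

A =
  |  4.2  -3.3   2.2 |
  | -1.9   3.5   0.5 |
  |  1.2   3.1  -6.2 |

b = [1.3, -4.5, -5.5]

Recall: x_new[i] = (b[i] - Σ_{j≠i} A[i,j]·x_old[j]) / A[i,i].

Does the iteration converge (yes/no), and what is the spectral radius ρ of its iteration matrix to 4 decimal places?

yes, ρ = 0.6988

Write A = D+L+U with D = diag(4.2, 3.5, -6.2).
Jacobi: T = -D⁻¹(L+U), T[1,2] = -(0.5)/(3.5) = -0.1429; T[1,1] = 0.
  T[0,:] = [+0.0000, +0.7857, -0.5238]
  T[1,:] = [+0.5429, +0.0000, -0.1429]
  T[2,:] = [+0.1935, +0.5000, +0.0000]
eigenvalue magnitudes: 0.6988, 0.4843, 0.4843.
spectral radius ρ = 0.6988; 0.6988 < 1: convergent.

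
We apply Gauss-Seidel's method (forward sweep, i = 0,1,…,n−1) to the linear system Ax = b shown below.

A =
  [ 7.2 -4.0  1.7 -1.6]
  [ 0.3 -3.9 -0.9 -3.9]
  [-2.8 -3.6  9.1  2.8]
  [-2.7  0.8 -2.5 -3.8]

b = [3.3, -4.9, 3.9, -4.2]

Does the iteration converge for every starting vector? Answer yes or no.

yes

Write A = D+L+U with D = diag(7.2, -3.9, 9.1, -3.8).
GS T = -(D+L)⁻¹U: row 0 first, T[0,1] = -(-4)/(7.2) = +0.5556; later rows by forward substitution.
  T[0,:] = [+0.0000, +0.5556, -0.2361, +0.2222]
  T[1,:] = [+0.0000, +0.0427, -0.2489, -0.9829]
  T[2,:] = [+0.0000, +0.1878, -0.1711, -0.6282]
  T[3,:] = [+0.0000, -0.5093, +0.2279, +0.0484]
|roots of det(T-λI)|: 0.6475, 0.4768, 0.0908, 0.0000.
ρ(T) = max|λ| = 0.6475; 0.6475 < 1: convergent.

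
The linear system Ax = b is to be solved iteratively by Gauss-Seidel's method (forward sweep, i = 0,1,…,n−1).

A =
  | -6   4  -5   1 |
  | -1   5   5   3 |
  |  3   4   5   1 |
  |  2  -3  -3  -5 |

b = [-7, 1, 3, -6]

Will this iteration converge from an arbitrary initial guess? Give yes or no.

no

Let D = diag(-6, 5, 5, -5); L, U the strict triangles.
Gauss-Seidel: T = -(D+L)⁻¹U, row 0 first, T[0,3] = -(1)/(-6) = +0.1667; later rows by forward substitution.
  T[0,:] = [+0.0000  +0.6667  -0.8333  +0.1667]
  T[1,:] = [+0.0000  +0.1333  -1.1667  -0.5667]
  T[2,:] = [+0.0000  -0.5067  +1.4333  +0.1533]
  T[3,:] = [+0.0000  +0.4907  -0.4933  +0.3147]
|roots of det(T-λI)|: 1.6269, 0.1811, 0.1811, 0.0000.
ρ(T) = max|λ| = 1.6269; 1.6269 > 1 ⇒ diverges.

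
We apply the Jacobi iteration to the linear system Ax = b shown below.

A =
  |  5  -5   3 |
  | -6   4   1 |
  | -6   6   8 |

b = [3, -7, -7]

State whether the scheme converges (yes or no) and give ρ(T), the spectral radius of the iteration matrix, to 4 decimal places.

A = D + L + U where D = diag(5, 4, 8).
Jacobi: T = -D⁻¹(L+U), T[2,0] = -(-6)/(8) = +0.7500; T[2,2] = 0.
  T[0,:] = [+0.0000, +1.0000, -0.6000]
  T[1,:] = [+1.5000, +0.0000, -0.2500]
  T[2,:] = [+0.7500, -0.7500, +0.0000]
|eigenvalues of T|: 1.2730, 0.7853, 0.4876.
ρ(T) = max|λ| = 1.2730; 1.2730 > 1 ⇒ diverges.

no, ρ = 1.2730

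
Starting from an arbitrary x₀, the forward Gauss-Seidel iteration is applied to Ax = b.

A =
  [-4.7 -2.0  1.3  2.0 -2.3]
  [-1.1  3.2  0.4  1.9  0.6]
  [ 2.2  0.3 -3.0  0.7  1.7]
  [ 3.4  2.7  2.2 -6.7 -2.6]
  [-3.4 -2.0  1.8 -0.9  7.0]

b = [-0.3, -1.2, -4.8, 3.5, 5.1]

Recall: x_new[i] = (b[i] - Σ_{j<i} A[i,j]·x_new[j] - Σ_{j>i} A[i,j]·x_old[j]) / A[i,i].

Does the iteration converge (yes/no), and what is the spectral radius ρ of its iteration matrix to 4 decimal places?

yes, ρ = 0.8286

Write A = D+L+U with D = diag(-4.7, 3.2, -3, -6.7, 7).
GS T = -(D+L)⁻¹U: row 0 first, T[0,3] = -(2)/(-4.7) = +0.4255; later rows by forward substitution.
  T[0,:] = [+0.0000 -0.4255 +0.2766 +0.4255 -0.4894]
  T[1,:] = [+0.0000 -0.1463 -0.0299 -0.4475 -0.3557]
  T[2,:] = [+0.0000 -0.3267 +0.1998 +0.5006 +0.1722]
  T[3,:] = [+0.0000 -0.3822 +0.1939 +0.2000 -0.7232]
  T[4,:] = [+0.0000 -0.2136 +0.0993 -0.0242 -0.4766]
moduli |λ_i(T)| = 0.8286, 0.6394, 0.0855, 0.0516, 0.0000.
spectral radius ρ = 0.8286; 0.8286 < 1 ⇒ converges.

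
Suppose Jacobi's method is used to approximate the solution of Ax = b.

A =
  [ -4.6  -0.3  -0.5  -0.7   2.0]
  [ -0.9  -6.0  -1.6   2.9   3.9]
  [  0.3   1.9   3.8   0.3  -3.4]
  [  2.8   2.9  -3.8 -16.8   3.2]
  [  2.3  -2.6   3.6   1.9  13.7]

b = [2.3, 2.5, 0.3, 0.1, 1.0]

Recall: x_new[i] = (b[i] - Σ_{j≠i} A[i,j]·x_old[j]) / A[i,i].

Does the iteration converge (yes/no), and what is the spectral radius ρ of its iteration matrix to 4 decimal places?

yes, ρ = 0.5977

Split A = D + L + U, D = diag(-4.6, -6, 3.8, -16.8, 13.7).
Jacobi T = -D⁻¹(L+U): T[1,3] = -(2.9)/(-6) = +0.4833; T[1,1] = 0.
  T[0,:] = [+0.0000  -0.0652  -0.1087  -0.1522  +0.4348]
  T[1,:] = [-0.1500  +0.0000  -0.2667  +0.4833  +0.6500]
  T[2,:] = [-0.0789  -0.5000  +0.0000  -0.0789  +0.8947]
  T[3,:] = [+0.1667  +0.1726  -0.2262  +0.0000  +0.1905]
  T[4,:] = [-0.1679  +0.1898  -0.2628  -0.1387  +0.0000]
|roots of det(T-λI)|: 0.5977, 0.4703, 0.4703, 0.1778, 0.1778.
ρ = 0.5977; 0.5977 < 1 ⇒ converges.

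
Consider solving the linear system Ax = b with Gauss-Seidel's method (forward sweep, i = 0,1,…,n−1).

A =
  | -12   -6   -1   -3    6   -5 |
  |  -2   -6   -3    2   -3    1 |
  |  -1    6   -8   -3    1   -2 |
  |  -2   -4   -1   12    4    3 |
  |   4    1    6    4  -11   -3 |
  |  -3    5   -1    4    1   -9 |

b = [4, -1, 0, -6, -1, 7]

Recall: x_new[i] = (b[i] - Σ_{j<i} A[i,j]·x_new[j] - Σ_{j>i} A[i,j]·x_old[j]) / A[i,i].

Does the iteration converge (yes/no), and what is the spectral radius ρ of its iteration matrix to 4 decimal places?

yes, ρ = 0.8559

Write A = D+L+U with D = diag(-12, -6, -8, 12, -11, -9).
T_GS = -(D+L)⁻¹U: row 0 first, T[0,1] = -(-6)/(-12) = -0.5000; later rows by forward substitution.
  T[0,:] = [+0.0000  -0.5000  -0.0833  -0.2500  +0.5000  -0.4167]
  T[1,:] = [+0.0000  +0.1667  -0.4722  +0.4167  -0.6667  +0.3056]
  T[2,:] = [+0.0000  +0.1875  -0.3438  -0.0312  -0.4375  +0.0312]
  T[3,:] = [+0.0000  -0.0122  -0.1999  +0.0946  -0.5087  -0.2150]
  T[4,:] = [+0.0000  -0.0688  -0.3334  -0.0357  -0.3024  -0.4576]
  T[5,:] = [+0.0000  +0.2254  -0.3223  +0.3564  -0.7481  +0.1588]
|λ(T)| sorted: 0.8559, 0.7272, 0.2275, 0.2275, 0.0882, 0.0000.
ρ(T) = max|λ| = 0.8559; 0.8559 < 1, so it converges for any x₀.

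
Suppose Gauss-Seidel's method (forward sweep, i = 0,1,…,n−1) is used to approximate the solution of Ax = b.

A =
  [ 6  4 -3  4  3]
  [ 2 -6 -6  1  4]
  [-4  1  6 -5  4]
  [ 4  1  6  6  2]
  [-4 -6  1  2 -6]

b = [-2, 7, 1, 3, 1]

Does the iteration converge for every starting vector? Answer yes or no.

Let D = diag(6, -6, 6, 6, -6); L, U the strict triangles.
GS T = -(D+L)⁻¹U: row 0 first, T[0,2] = -(-3)/(6) = +0.5000; later rows by forward substitution.
  T[0,:] = [+0.0000  -0.6667  +0.5000  -0.6667  -0.5000]
  T[1,:] = [+0.0000  -0.2222  -0.8333  -0.0556  +0.5000]
  T[2,:] = [+0.0000  -0.4074  +0.4722  +0.3981  -1.0833]
  T[3,:] = [+0.0000  +0.8889  -0.6667  +0.0556  +1.0000]
  T[4,:] = [+0.0000  +0.8951  +0.3565  +0.5849  -0.0139]
|roots of det(T-λI)|: 1.3220, 0.6439, 0.6439, 0.2253, 0.0000.
spectral radius ρ = 1.3220; 1.3220 > 1, so it fails to converge.

no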